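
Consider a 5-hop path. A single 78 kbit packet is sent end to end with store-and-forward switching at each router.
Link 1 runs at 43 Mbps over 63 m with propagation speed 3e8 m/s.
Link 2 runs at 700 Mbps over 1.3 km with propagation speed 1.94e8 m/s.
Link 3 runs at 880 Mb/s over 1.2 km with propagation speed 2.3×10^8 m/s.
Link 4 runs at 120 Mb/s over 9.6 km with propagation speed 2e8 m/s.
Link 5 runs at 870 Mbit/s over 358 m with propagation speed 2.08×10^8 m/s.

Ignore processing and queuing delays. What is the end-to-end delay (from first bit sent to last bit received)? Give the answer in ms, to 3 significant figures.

2.82 ms

L = 78000 bits.
Transmission delays (L/R per hop): 1.81395, 0.111429, 0.0886364, 0.65, 0.0896552 ms; sum = 2.75367 ms.
Propagation delays (d/s per hop): 0.00021, 0.00670103, 0.00521739, 0.048, 0.00172115 ms; sum = 0.0618496 ms.
End-to-end = 2.82 ms.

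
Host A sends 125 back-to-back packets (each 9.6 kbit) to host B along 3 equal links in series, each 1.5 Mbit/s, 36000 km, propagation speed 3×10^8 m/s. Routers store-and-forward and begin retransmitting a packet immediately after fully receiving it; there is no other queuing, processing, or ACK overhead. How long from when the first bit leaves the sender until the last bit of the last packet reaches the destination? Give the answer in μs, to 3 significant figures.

1170000 μs

Per-hop transmission t_tx = L/R = 9600/1500000 = 6400 μs.
Per-hop propagation t_prop = 36000000/300000000 = 120000 μs.
Pipeline fill: first packet needs 3·t_tx to clear all hops; remaining 124 packets each add one t_tx.
Total = (3+125-1)·t_tx + 3·t_prop = 127·6400 + 3·120000 = 1170000 μs.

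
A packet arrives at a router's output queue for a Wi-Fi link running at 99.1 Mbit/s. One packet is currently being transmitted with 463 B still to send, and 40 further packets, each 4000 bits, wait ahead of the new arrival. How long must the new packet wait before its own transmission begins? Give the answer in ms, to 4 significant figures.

Each queued packet: L/R = 4000/99100000 = 0.0403633 ms.
40 queued → 1.61453 ms.
Plus remaining 3704 bits of current packet: 0.0373764 ms.
Queuing delay = 1.652 ms.

1.652 ms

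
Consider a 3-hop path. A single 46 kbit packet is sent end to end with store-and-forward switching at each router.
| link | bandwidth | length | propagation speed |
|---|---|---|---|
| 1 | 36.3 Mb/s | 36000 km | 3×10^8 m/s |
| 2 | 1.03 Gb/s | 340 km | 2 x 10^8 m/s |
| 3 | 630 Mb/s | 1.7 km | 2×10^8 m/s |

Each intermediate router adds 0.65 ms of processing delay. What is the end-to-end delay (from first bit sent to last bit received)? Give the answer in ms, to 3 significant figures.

L = 46000 bits.
Transmission delays (L/R per hop): 1.26722, 0.0446602, 0.0730159 ms; sum = 1.38489 ms.
Propagation delays (d/s per hop): 120, 1.7, 0.0085 ms; sum = 121.709 ms.
Processing at 2 router(s): 2 × 0.65 ms = 1.3 ms.
End-to-end = 124 ms.

124 ms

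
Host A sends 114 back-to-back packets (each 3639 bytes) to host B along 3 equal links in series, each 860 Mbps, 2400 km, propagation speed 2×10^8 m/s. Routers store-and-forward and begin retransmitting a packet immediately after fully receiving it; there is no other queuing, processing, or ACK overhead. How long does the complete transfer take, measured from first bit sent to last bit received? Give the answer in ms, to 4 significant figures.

39.93 ms

Per-hop transmission t_tx = L/R = 29112/860000000 = 0.0338512 ms.
Per-hop propagation t_prop = 2400000/200000000 = 12 ms.
Pipeline fill: first packet needs 3·t_tx to clear all hops; remaining 113 packets each add one t_tx.
Total = (3+114-1)·t_tx + 3·t_prop = 116·0.0338512 + 3·12 = 39.93 ms.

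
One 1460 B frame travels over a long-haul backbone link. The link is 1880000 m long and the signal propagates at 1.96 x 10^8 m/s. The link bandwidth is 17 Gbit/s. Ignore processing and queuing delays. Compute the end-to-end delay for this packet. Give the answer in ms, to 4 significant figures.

L = 1460 × 8 = 11680 bits.
Transmission delay = L/R = 11680 / 17000000000 = 0.000687059 ms.
Propagation delay = d/s = 1880000 m / 196000000 m/s = 9.59184 ms.
Total = 9.593 ms.

9.593 ms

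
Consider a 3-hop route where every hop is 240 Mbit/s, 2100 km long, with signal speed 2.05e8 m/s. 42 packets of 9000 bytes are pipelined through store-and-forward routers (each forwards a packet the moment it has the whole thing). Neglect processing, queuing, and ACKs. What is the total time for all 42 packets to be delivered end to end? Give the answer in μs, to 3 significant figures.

Per-hop transmission t_tx = L/R = 72000/240000000 = 300 μs.
Per-hop propagation t_prop = 2100000/2.05e+08 = 10243.9 μs.
Pipeline fill: first packet needs 3·t_tx to clear all hops; remaining 41 packets each add one t_tx.
Total = (3+42-1)·t_tx + 3·t_prop = 44·300 + 3·10243.9 = 43900 μs.

43900 μs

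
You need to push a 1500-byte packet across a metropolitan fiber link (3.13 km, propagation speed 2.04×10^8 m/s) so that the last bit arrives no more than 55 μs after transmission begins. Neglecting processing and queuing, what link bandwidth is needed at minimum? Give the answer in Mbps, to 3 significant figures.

L = 12000 bits.
Propagation delay = 3130 / 204000000 = 15.3431 μs.
Transmission budget = 55 − 15.3431 = 39.6569 μs.
R ≥ L / t_tx = 12000 bits / 3.96569e-05 s = 303 Mbps.

303 Mbps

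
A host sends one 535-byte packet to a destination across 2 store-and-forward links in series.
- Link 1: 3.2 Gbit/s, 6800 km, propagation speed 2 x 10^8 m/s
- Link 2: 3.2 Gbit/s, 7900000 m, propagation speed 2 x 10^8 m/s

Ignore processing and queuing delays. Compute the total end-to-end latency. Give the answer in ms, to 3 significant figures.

L = 535 × 8 = 4280 bits.
Transmission delay per hop = L/R = 4280/3200000000 = 0.0013375 ms; 2 hops → 0.002675 ms.
Propagation delays (d/s per hop): 34, 39.5 ms; sum = 73.5 ms.
End-to-end = 73.5 ms.

73.5 ms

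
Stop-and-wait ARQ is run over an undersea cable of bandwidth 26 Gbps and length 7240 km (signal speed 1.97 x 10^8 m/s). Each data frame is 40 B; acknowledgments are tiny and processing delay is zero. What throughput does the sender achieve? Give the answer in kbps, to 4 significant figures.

4.354 kbps

t_tx = L/R = 320/26000000000 = 1.23077e-08 s.
t_prop = 7240000/197000000 = 0.0367513 s; RTT = 0.0735025 s.
Cycle = t_tx + RTT = 0.0735026 s.
Throughput = L / cycle = 320 / 0.0735026 = 4.354 kbps.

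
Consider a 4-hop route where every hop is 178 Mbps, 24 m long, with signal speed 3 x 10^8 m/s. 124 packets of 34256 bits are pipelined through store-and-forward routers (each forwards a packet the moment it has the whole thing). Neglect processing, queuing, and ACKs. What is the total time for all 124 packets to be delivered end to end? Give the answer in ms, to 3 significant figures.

Per-hop transmission t_tx = L/R = 34256/178000000 = 0.192449 ms.
Per-hop propagation t_prop = 24/300000000 = 8e-05 ms.
Pipeline fill: first packet needs 4·t_tx to clear all hops; remaining 123 packets each add one t_tx.
Total = (4+124-1)·t_tx + 4·t_prop = 127·0.192449 + 4·8e-05 = 24.4 ms.

24.4 ms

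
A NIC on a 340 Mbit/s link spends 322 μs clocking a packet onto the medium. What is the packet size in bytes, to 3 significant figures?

13700 bytes

L = R × t_tx = 340000000 b/s × 0.000322 s = 109480 bits.
In bytes: 109480 / 8 = 13700 bytes.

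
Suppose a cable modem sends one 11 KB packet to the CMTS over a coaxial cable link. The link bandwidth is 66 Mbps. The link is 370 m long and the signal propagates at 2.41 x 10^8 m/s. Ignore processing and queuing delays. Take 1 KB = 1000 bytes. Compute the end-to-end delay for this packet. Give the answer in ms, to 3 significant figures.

L = 88000 bits.
Transmission delay = L/R = 88000 / 66000000 = 1.33333 ms.
Propagation delay = d/s = 370 m / 241000000 m/s = 0.00153527 ms.
Total = 1.33 ms.

1.33 ms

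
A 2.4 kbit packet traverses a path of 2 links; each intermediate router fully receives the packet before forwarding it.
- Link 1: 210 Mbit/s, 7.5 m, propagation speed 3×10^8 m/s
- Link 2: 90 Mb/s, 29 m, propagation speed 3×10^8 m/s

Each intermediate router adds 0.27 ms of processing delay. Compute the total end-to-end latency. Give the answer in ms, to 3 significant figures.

0.308 ms

L = 2400 bits.
Transmission delays (L/R per hop): 0.0114286, 0.0266667 ms; sum = 0.0380952 ms.
Propagation delays (d/s per hop): 2.5e-05, 9.66667e-05 ms; sum = 0.000121667 ms.
Processing at 1 router(s): 1 × 0.27 ms = 0.27 ms.
End-to-end = 0.308 ms.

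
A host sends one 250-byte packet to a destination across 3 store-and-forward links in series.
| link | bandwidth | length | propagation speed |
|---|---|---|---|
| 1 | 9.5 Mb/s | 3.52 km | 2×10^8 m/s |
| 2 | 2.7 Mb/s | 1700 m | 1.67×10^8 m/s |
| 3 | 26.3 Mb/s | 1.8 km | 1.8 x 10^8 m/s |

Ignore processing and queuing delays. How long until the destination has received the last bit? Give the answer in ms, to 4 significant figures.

1.065 ms

L = 250 × 8 = 2000 bits.
Transmission delays (L/R per hop): 0.210526, 0.740741, 0.0760456 ms; sum = 1.02731 ms.
Propagation delays (d/s per hop): 0.0176, 0.0101796, 0.01 ms; sum = 0.0377796 ms.
End-to-end = 1.065 ms.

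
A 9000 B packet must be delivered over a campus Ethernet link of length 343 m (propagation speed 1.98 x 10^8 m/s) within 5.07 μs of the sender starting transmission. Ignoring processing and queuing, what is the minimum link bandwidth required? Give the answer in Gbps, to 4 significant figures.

L = 72000 bits.
Propagation delay = 343 / 198000000 = 1.73232 μs.
Transmission budget = 5.07 − 1.73232 = 3.33768 μs.
R ≥ L / t_tx = 72000 bits / 3.33768e-06 s = 21.57 Gbps.

21.57 Gbps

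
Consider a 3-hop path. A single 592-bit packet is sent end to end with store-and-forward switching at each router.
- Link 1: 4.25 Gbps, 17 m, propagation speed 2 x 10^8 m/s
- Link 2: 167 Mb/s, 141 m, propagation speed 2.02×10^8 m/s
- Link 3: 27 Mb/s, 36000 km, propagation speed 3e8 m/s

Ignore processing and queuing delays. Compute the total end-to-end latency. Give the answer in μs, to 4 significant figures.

120000 μs

Transmission delays (L/R per hop): 0.139294, 3.54491, 21.9259 μs; sum = 25.6101 μs.
Propagation delays (d/s per hop): 0.085, 0.69802, 120000 μs; sum = 120001 μs.
End-to-end = 120000 μs.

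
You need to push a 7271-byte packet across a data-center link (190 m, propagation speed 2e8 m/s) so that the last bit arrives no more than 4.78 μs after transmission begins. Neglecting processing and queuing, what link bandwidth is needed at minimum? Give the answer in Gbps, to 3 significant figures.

15.2 Gbps

L = 58168 bits.
Propagation delay = 190 / 200000000 = 0.95 μs.
Transmission budget = 4.78 − 0.95 = 3.83 μs.
R ≥ L / t_tx = 58168 bits / 3.83e-06 s = 15.2 Gbps.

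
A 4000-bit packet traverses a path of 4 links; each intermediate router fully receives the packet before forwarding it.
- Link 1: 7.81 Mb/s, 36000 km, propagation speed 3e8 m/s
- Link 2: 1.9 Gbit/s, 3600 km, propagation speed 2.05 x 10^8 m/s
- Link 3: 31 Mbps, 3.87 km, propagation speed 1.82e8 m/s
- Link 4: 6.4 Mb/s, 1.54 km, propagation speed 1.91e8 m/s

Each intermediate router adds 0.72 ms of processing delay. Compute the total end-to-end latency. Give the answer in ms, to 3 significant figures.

Transmission delays (L/R per hop): 0.512164, 0.00210526, 0.129032, 0.625 ms; sum = 1.2683 ms.
Propagation delays (d/s per hop): 120, 17.561, 0.0212637, 0.00806283 ms; sum = 137.59 ms.
Processing at 3 router(s): 3 × 0.72 ms = 2.16 ms.
End-to-end = 141 ms.

141 ms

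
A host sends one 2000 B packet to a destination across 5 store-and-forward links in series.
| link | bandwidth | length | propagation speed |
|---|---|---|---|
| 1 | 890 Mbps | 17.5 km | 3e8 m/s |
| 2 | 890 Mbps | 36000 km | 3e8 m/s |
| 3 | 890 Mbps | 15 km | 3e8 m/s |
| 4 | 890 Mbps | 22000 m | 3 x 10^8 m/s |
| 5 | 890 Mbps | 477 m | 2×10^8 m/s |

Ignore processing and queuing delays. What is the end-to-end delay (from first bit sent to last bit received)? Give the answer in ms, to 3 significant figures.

120 ms

L = 2000 × 8 = 16000 bits.
Transmission delay per hop = L/R = 16000/890000000 = 0.0179775 ms; 5 hops → 0.0898876 ms.
Propagation delays (d/s per hop): 0.0583333, 120, 0.05, 0.0733333, 0.002385 ms; sum = 120.184 ms.
End-to-end = 120 ms.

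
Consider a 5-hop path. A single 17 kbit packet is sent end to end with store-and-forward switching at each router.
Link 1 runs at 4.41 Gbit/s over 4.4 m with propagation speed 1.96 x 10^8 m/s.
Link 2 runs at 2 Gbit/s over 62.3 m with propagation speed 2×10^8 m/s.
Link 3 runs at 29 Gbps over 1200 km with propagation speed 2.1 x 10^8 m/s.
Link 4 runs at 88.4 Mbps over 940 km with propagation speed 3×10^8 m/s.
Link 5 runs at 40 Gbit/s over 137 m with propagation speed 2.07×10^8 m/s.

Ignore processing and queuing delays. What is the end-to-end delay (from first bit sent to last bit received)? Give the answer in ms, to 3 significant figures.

L = 17000 bits.
Transmission delays (L/R per hop): 0.00385488, 0.0085, 0.000586207, 0.192308, 0.000425 ms; sum = 0.205674 ms.
Propagation delays (d/s per hop): 2.2449e-05, 0.0003115, 5.71429, 3.13333, 0.000661836 ms; sum = 8.84861 ms.
End-to-end = 9.05 ms.

9.05 ms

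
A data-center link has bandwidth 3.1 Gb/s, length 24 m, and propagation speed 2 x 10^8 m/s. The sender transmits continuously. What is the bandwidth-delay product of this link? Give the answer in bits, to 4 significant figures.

372.0 bits

Propagation delay = 24 / 200000000 = 1.2e-07 s.
BDP = R × t_prop = 3100000000 × 1.2e-07 = 372 bits.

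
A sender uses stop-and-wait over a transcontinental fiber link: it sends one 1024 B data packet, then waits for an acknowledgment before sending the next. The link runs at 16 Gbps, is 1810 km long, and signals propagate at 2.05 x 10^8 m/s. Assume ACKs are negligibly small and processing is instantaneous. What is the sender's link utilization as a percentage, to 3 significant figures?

0.00290 %

t_tx = L/R = 8192/16000000000 = 5.12e-07 s.
t_prop = 1810000/2.05e+08 = 0.00882927 s; RTT = 0.0176585 s.
Cycle = t_tx + RTT = 0.017659 s.
Utilization = t_tx / cycle = 5.12e-07/0.017659 = 0.00290 %.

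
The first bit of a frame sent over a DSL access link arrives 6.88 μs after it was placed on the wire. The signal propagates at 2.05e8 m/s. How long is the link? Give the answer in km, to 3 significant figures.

d = s × t_prop = 2.05e+08 × 6.88e-06 = 1.41 km.

1.41 km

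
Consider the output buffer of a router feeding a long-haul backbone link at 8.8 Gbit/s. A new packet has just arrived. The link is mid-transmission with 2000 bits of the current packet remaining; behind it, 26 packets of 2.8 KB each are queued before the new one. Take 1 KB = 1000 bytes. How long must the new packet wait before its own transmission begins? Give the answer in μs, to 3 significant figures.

66.4 μs

Each queued packet: L/R = 22400/8800000000 = 2.54545 μs.
26 queued → 66.1818 μs.
Plus remaining 2000 bits of current packet: 0.227273 μs.
Queuing delay = 66.4 μs.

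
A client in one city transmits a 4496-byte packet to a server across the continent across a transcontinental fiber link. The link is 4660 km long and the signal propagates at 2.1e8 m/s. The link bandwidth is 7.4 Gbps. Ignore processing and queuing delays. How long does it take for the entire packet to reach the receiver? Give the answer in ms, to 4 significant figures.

L = 4496 × 8 = 35968 bits.
Transmission delay = L/R = 35968 / 7400000000 = 0.00486054 ms.
Propagation delay = d/s = 4660000 m / 210000000 m/s = 22.1905 ms.
Total = 22.20 ms.

22.20 ms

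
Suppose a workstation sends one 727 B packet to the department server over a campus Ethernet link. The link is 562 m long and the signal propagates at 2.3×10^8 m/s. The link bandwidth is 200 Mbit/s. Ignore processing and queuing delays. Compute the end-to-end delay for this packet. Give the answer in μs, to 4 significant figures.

L = 727 × 8 = 5816 bits.
Transmission delay = L/R = 5816 / 200000000 = 29.08 μs.
Propagation delay = d/s = 562 m / 2.3e+08 m/s = 2.44348 μs.
Total = 31.52 μs.

31.52 μs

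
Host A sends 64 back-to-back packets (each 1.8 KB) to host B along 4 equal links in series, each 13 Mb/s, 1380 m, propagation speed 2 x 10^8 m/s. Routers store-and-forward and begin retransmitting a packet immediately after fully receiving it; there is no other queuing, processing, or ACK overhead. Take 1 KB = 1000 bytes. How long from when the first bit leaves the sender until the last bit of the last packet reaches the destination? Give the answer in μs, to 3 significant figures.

74200 μs

Per-hop transmission t_tx = L/R = 14400/13000000 = 1107.69 μs.
Per-hop propagation t_prop = 1380/200000000 = 6.9 μs.
Pipeline fill: first packet needs 4·t_tx to clear all hops; remaining 63 packets each add one t_tx.
Total = (4+64-1)·t_tx + 4·t_prop = 67·1107.69 + 4·6.9 = 74200 μs.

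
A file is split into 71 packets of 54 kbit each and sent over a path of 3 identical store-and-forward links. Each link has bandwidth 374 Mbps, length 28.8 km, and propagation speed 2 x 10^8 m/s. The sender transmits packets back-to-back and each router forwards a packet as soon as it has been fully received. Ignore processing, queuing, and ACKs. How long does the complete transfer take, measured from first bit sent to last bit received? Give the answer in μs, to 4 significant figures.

10970 μs

Per-hop transmission t_tx = L/R = 54000/374000000 = 144.385 μs.
Per-hop propagation t_prop = 28800/200000000 = 144 μs.
Pipeline fill: first packet needs 3·t_tx to clear all hops; remaining 70 packets each add one t_tx.
Total = (3+71-1)·t_tx + 3·t_prop = 73·144.385 + 3·144 = 10970 μs.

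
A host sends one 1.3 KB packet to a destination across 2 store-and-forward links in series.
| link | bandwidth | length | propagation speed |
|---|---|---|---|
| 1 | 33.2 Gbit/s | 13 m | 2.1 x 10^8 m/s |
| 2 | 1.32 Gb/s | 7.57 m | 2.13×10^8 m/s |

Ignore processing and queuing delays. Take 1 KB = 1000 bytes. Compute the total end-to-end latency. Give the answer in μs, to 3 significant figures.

8.29 μs

L = 10400 bits.
Transmission delays (L/R per hop): 0.313253, 7.87879 μs; sum = 8.19204 μs.
Propagation delays (d/s per hop): 0.0619048, 0.0355399 μs; sum = 0.0974447 μs.
End-to-end = 8.29 μs.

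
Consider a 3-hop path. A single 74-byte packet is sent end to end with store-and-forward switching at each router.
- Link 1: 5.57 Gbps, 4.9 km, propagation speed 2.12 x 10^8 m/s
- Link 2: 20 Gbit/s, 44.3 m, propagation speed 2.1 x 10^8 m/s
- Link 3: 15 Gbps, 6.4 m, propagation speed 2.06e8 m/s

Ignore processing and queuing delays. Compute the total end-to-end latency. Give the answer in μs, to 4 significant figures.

23.53 μs

L = 74 × 8 = 592 bits.
Transmission delays (L/R per hop): 0.106284, 0.0296, 0.0394667 μs; sum = 0.17535 μs.
Propagation delays (d/s per hop): 23.1132, 0.210952, 0.031068 μs; sum = 23.3552 μs.
End-to-end = 23.53 μs.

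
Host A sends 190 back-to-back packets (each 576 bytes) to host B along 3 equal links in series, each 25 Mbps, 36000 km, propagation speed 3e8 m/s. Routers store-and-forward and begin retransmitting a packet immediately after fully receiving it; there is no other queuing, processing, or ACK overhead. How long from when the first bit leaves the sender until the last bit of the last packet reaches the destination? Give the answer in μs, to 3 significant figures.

395000 μs

Per-hop transmission t_tx = L/R = 4608/25000000 = 184.32 μs.
Per-hop propagation t_prop = 36000000/300000000 = 120000 μs.
Pipeline fill: first packet needs 3·t_tx to clear all hops; remaining 189 packets each add one t_tx.
Total = (3+190-1)·t_tx + 3·t_prop = 192·184.32 + 3·120000 = 395000 μs.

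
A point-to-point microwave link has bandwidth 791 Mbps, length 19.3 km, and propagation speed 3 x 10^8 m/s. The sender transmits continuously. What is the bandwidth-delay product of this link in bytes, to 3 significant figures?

Propagation delay = 19300 / 300000000 = 6.43333e-05 s.
BDP = R × t_prop = 791000000 × 6.43333e-05 = 50887.7 bits.
In bytes: 50887.7/8 = 6360 bytes.

6360 bytes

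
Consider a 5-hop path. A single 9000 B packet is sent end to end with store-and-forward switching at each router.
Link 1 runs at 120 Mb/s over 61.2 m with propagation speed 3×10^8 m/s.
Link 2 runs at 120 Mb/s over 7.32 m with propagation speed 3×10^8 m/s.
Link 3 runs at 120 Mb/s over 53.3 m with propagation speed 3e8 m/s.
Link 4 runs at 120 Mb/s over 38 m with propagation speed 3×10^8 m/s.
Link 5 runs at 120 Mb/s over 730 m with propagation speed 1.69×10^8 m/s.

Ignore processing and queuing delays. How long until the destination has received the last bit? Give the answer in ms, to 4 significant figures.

L = 9000 × 8 = 72000 bits.
Transmission delay per hop = L/R = 72000/120000000 = 0.6 ms; 5 hops → 3 ms.
Propagation delays (d/s per hop): 0.000204, 2.44e-05, 0.000177667, 0.000126667, 0.00431953 ms; sum = 0.00485226 ms.
End-to-end = 3.005 ms.

3.005 ms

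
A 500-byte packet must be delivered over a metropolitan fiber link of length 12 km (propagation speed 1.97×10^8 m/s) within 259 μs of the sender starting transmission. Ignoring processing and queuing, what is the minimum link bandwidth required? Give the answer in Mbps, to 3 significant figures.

L = 4000 bits.
Propagation delay = 12000 / 197000000 = 60.9137 μs.
Transmission budget = 259 − 60.9137 = 198.086 μs.
R ≥ L / t_tx = 4000 bits / 0.000198086 s = 20.2 Mbps.

20.2 Mbps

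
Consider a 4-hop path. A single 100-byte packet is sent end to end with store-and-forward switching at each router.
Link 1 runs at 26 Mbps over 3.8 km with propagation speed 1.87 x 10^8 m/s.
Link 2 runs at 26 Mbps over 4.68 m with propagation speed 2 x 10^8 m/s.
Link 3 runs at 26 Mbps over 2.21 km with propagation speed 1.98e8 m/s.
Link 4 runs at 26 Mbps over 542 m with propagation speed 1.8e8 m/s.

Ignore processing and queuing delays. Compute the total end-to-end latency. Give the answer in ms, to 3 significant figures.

L = 100 × 8 = 800 bits.
Transmission delay per hop = L/R = 800/26000000 = 0.0307692 ms; 4 hops → 0.123077 ms.
Propagation delays (d/s per hop): 0.0203209, 2.34e-05, 0.0111616, 0.00301111 ms; sum = 0.034517 ms.
End-to-end = 0.158 ms.

0.158 ms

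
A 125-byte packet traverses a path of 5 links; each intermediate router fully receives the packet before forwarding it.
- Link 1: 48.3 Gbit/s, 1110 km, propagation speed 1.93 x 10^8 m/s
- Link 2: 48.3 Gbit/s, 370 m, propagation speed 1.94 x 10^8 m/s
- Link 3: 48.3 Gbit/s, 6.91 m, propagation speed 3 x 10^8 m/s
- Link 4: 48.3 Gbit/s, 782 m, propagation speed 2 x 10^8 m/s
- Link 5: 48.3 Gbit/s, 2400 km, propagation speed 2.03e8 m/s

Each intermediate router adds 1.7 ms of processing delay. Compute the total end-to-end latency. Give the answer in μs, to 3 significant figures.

L = 125 × 8 = 1000 bits.
Transmission delay per hop = L/R = 1000/48300000000 = 0.0207039 μs; 5 hops → 0.10352 μs.
Propagation delays (d/s per hop): 5751.3, 1.90722, 0.0230333, 3.91, 11822.7 μs; sum = 17579.8 μs.
Processing at 4 router(s): 4 × 1.7 ms = 6800 μs.
End-to-end = 24400 μs.

24400 μs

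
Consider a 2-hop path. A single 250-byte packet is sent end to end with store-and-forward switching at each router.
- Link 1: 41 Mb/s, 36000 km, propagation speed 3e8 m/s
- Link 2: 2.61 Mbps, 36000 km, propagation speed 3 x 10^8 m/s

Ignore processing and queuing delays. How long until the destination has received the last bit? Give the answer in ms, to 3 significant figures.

241 ms

L = 250 × 8 = 2000 bits.
Transmission delays (L/R per hop): 0.0487805, 0.766284 ms; sum = 0.815064 ms.
Propagation delays (d/s per hop): 120, 120 ms; sum = 240 ms.
End-to-end = 241 ms.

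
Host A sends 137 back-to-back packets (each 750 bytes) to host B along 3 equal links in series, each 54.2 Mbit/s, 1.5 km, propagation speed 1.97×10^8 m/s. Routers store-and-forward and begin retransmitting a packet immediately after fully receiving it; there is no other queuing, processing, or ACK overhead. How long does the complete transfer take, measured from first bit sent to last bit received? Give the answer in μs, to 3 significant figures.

Per-hop transmission t_tx = L/R = 6000/54200000 = 110.701 μs.
Per-hop propagation t_prop = 1500/197000000 = 7.61421 μs.
Pipeline fill: first packet needs 3·t_tx to clear all hops; remaining 136 packets each add one t_tx.
Total = (3+137-1)·t_tx + 3·t_prop = 139·110.701 + 3·7.61421 = 15400 μs.

15400 μs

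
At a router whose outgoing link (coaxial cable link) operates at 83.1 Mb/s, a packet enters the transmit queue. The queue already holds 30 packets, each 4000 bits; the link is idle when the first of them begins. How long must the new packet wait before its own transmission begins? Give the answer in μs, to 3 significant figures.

1440 μs

Each queued packet: L/R = 4000/83100000 = 48.1348 μs.
30 queued → 1444.04 μs.
Queuing delay = 1440 μs.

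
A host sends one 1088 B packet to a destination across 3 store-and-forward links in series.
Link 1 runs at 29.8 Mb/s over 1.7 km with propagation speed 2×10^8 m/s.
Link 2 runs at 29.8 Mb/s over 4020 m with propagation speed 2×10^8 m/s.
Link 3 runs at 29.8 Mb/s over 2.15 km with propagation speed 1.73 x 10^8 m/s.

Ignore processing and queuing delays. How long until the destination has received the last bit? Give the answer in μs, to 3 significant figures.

L = 1088 × 8 = 8704 bits.
Transmission delay per hop = L/R = 8704/29800000 = 292.081 μs; 3 hops → 876.242 μs.
Propagation delays (d/s per hop): 8.5, 20.1, 12.4277 μs; sum = 41.0277 μs.
End-to-end = 917 μs.

917 μs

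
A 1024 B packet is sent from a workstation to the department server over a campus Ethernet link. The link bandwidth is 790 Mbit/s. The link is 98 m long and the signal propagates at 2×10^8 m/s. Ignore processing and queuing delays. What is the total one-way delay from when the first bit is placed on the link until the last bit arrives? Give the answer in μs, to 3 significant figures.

10.9 μs

L = 1024 × 8 = 8192 bits.
Transmission delay = L/R = 8192 / 790000000 = 10.3696 μs.
Propagation delay = d/s = 98 m / 200000000 m/s = 0.49 μs.
Total = 10.9 μs.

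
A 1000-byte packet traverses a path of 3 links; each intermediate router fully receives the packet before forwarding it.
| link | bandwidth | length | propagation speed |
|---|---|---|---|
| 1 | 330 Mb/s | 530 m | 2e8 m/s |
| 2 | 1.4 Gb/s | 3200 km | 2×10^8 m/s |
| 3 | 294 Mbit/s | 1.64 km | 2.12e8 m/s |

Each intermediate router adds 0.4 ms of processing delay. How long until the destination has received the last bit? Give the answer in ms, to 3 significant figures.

L = 1000 × 8 = 8000 bits.
Transmission delays (L/R per hop): 0.0242424, 0.00571429, 0.0272109 ms; sum = 0.0571676 ms.
Propagation delays (d/s per hop): 0.00265, 16, 0.00773585 ms; sum = 16.0104 ms.
Processing at 2 router(s): 2 × 0.4 ms = 0.8 ms.
End-to-end = 16.9 ms.

16.9 ms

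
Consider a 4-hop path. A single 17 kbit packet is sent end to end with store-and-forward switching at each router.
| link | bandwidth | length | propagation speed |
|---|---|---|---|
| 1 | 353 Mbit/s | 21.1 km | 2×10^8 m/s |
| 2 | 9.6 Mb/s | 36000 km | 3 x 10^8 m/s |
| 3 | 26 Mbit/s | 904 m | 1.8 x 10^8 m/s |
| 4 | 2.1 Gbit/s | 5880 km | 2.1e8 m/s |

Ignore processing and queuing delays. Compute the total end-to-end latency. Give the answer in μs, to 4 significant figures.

150600 μs

L = 17000 bits.
Transmission delays (L/R per hop): 48.1586, 1770.83, 653.846, 8.09524 μs; sum = 2480.93 μs.
Propagation delays (d/s per hop): 105.5, 120000, 5.02222, 28000 μs; sum = 148111 μs.
End-to-end = 150600 μs.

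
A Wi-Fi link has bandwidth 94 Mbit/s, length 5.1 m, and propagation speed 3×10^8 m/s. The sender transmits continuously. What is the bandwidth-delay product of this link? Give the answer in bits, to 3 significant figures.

Propagation delay = 5.1 / 300000000 = 1.7e-08 s.
BDP = R × t_prop = 94000000 × 1.7e-08 = 1.598 bits.

1.60 bits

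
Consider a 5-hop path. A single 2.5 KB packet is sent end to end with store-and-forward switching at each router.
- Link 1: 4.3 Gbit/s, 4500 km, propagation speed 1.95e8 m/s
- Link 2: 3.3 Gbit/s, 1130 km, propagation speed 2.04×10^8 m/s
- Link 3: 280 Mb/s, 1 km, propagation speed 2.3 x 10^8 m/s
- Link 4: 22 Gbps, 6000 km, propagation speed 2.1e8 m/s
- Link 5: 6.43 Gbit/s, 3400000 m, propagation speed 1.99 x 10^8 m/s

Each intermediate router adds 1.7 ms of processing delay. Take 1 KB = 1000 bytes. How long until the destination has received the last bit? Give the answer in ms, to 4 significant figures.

81.16 ms

L = 20000 bits.
Transmission delays (L/R per hop): 0.00465116, 0.00606061, 0.0714286, 0.000909091, 0.00311042 ms; sum = 0.0861599 ms.
Propagation delays (d/s per hop): 23.0769, 5.53922, 0.00434783, 28.5714, 17.0854 ms; sum = 74.2773 ms.
Processing at 4 router(s): 4 × 1.7 ms = 6.8 ms.
End-to-end = 81.16 ms.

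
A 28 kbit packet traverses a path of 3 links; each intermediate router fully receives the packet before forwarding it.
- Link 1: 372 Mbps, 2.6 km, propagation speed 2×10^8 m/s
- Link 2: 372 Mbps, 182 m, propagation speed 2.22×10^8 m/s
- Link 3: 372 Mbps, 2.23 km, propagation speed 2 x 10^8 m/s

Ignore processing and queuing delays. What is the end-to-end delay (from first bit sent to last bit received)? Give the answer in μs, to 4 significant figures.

L = 28000 bits.
Transmission delay per hop = L/R = 28000/372000000 = 75.2688 μs; 3 hops → 225.806 μs.
Propagation delays (d/s per hop): 13, 0.81982, 11.15 μs; sum = 24.9698 μs.
End-to-end = 250.8 μs.

250.8 μs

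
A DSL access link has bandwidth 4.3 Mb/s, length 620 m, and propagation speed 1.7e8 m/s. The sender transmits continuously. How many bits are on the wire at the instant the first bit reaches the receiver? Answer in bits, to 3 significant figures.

Propagation delay = 620 / 170000000 = 3.64706e-06 s.
BDP = R × t_prop = 4300000 × 3.64706e-06 = 15.6824 bits.

15.7 bits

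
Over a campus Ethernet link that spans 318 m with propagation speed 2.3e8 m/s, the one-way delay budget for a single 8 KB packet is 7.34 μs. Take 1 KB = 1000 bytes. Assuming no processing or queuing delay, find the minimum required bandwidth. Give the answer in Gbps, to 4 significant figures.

L = 64000 bits.
Propagation delay = 318 / 2.3e+08 = 1.38261 μs.
Transmission budget = 7.34 − 1.38261 = 5.95739 μs.
R ≥ L / t_tx = 64000 bits / 5.95739e-06 s = 10.74 Gbps.

10.74 Gbps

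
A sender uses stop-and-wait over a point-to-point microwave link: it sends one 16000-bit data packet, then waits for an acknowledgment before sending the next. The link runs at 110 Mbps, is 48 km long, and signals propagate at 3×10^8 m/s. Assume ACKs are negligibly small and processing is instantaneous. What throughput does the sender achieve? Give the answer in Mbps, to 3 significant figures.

t_tx = L/R = 16000/110000000 = 0.000145455 s.
t_prop = 48000/300000000 = 0.00016 s; RTT = 0.00032 s.
Cycle = t_tx + RTT = 0.000465455 s.
Throughput = L / cycle = 16000 / 0.000465455 = 34.4 Mbps.

34.4 Mbps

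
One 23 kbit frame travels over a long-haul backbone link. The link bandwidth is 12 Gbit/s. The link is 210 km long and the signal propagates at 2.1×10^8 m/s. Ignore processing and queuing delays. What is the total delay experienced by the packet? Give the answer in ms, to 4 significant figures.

1.002 ms

L = 23000 bits.
Transmission delay = L/R = 23000 / 12000000000 = 0.00191667 ms.
Propagation delay = d/s = 210000 m / 210000000 m/s = 1 ms.
Total = 1.002 ms.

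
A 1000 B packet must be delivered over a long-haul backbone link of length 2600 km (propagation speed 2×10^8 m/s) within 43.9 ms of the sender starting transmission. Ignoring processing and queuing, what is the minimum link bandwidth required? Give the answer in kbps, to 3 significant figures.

L = 8000 bits.
Propagation delay = 2600000 / 200000000 = 13 ms.
Transmission budget = 43.9 − 13 = 30.9 ms.
R ≥ L / t_tx = 8000 bits / 0.0309 s = 259 kbps.

259 kbps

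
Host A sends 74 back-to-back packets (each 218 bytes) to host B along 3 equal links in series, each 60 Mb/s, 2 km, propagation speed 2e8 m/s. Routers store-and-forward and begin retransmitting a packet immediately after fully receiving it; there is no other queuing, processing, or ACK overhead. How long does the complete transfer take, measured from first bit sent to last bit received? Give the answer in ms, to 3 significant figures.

Per-hop transmission t_tx = L/R = 1744/60000000 = 0.0290667 ms.
Per-hop propagation t_prop = 2000/200000000 = 0.01 ms.
Pipeline fill: first packet needs 3·t_tx to clear all hops; remaining 73 packets each add one t_tx.
Total = (3+74-1)·t_tx + 3·t_prop = 76·0.0290667 + 3·0.01 = 2.24 ms.

2.24 ms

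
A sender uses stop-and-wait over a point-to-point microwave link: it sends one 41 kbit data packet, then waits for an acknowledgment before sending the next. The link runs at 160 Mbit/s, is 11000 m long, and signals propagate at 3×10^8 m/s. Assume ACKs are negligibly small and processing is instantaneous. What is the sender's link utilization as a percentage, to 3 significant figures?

77.7 %

t_tx = L/R = 41000/160000000 = 0.00025625 s.
t_prop = 11000/300000000 = 3.66667e-05 s; RTT = 7.33333e-05 s.
Cycle = t_tx + RTT = 0.000329583 s.
Utilization = t_tx / cycle = 0.00025625/0.000329583 = 77.7 %.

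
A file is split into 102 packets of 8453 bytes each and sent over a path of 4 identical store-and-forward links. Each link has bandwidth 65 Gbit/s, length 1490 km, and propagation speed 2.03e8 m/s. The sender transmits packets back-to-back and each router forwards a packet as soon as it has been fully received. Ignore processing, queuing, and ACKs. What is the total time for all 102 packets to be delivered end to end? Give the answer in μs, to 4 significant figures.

Per-hop transmission t_tx = L/R = 67624/65000000000 = 1.04037 μs.
Per-hop propagation t_prop = 1490000/2.03e+08 = 7339.9 μs.
Pipeline fill: first packet needs 4·t_tx to clear all hops; remaining 101 packets each add one t_tx.
Total = (4+102-1)·t_tx + 4·t_prop = 105·1.04037 + 4·7339.9 = 29470 μs.

29470 μs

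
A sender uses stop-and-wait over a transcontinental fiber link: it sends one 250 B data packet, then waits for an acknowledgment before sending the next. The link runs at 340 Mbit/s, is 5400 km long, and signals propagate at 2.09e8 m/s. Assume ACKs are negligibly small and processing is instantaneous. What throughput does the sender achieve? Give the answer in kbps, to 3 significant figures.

t_tx = L/R = 2000/340000000 = 5.88235e-06 s.
t_prop = 5400000/209000000 = 0.0258373 s; RTT = 0.0516746 s.
Cycle = t_tx + RTT = 0.0516805 s.
Throughput = L / cycle = 2000 / 0.0516805 = 38.7 kbps.

38.7 kbps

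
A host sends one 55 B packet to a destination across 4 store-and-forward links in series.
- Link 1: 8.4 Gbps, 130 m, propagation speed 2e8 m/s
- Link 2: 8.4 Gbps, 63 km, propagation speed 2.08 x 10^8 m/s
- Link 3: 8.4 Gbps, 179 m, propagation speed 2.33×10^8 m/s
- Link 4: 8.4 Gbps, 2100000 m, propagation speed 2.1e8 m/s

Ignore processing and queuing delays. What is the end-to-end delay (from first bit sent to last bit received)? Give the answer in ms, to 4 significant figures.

10.30 ms

L = 55 × 8 = 440 bits.
Transmission delay per hop = L/R = 440/8400000000 = 5.2381e-05 ms; 4 hops → 0.000209524 ms.
Propagation delays (d/s per hop): 0.00065, 0.302885, 0.00076824, 10 ms; sum = 10.3043 ms.
End-to-end = 10.30 ms.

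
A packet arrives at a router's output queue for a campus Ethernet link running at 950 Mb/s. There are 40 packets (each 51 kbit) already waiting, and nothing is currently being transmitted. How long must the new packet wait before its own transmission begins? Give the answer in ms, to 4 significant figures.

2.147 ms

Each queued packet: L/R = 51000/950000000 = 0.0536842 ms.
40 queued → 2.14737 ms.
Queuing delay = 2.147 ms.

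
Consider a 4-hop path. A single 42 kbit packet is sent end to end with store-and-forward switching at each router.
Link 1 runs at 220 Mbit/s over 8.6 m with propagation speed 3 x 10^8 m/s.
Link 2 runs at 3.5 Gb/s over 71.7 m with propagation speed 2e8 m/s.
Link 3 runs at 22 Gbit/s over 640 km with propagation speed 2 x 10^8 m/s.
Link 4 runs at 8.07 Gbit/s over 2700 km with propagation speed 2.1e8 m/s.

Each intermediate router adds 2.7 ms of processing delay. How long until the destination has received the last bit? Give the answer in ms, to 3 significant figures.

L = 42000 bits.
Transmission delays (L/R per hop): 0.190909, 0.012, 0.00190909, 0.00520446 ms; sum = 0.210023 ms.
Propagation delays (d/s per hop): 2.86667e-05, 0.0003585, 3.2, 12.8571 ms; sum = 16.0575 ms.
Processing at 3 router(s): 3 × 2.7 ms = 8.1 ms.
End-to-end = 24.4 ms.

24.4 ms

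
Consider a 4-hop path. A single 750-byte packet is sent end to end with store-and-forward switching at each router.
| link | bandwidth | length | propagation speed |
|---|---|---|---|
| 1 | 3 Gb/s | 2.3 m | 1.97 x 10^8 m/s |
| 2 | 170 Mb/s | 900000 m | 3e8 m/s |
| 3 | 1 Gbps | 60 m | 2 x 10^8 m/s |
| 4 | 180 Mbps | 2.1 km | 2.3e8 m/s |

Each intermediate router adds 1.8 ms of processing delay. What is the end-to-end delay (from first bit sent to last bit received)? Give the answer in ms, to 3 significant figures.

L = 750 × 8 = 6000 bits.
Transmission delays (L/R per hop): 0.002, 0.0352941, 0.006, 0.0333333 ms; sum = 0.0766275 ms.
Propagation delays (d/s per hop): 1.16751e-05, 3, 0.0003, 0.00913043 ms; sum = 3.00944 ms.
Processing at 3 router(s): 3 × 1.8 ms = 5.4 ms.
End-to-end = 8.49 ms.

8.49 ms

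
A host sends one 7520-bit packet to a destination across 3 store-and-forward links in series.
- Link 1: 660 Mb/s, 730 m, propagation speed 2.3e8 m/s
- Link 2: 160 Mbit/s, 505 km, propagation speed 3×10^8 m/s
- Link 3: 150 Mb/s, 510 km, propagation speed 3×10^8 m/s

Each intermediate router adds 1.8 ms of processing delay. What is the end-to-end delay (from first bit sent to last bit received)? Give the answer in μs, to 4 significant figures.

Transmission delays (L/R per hop): 11.3939, 47, 50.1333 μs; sum = 108.527 μs.
Propagation delays (d/s per hop): 3.17391, 1683.33, 1700 μs; sum = 3386.51 μs.
Processing at 2 router(s): 2 × 1.8 ms = 3600 μs.
End-to-end = 7095 μs.

7095 μs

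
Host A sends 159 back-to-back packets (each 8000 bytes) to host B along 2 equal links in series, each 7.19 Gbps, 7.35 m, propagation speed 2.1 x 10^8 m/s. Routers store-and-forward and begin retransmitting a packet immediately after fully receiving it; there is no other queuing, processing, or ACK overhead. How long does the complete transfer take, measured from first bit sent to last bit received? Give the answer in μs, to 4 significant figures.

Per-hop transmission t_tx = L/R = 64000/7190000000 = 8.90125 μs.
Per-hop propagation t_prop = 7.35/210000000 = 0.035 μs.
Pipeline fill: first packet needs 2·t_tx to clear all hops; remaining 158 packets each add one t_tx.
Total = (2+159-1)·t_tx + 2·t_prop = 160·8.90125 + 2·0.035 = 1424 μs.

1424 μs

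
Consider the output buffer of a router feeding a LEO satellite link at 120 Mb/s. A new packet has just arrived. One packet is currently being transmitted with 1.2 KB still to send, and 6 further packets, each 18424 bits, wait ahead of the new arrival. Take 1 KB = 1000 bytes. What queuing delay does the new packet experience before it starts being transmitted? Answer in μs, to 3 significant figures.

Each queued packet: L/R = 18424/120000000 = 153.533 μs.
6 queued → 921.2 μs.
Plus remaining 9600 bits of current packet: 80 μs.
Queuing delay = 1000 μs.

1000 μs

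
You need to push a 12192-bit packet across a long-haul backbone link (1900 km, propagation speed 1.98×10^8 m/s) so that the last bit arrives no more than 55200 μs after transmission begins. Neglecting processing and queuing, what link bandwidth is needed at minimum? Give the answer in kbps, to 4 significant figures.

267.3 kbps

Propagation delay = 1900000 / 198000000 = 9595.96 μs.
Transmission budget = 55200 − 9595.96 = 45604 μs.
R ≥ L / t_tx = 12192 bits / 0.045604 s = 267.3 kbps.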